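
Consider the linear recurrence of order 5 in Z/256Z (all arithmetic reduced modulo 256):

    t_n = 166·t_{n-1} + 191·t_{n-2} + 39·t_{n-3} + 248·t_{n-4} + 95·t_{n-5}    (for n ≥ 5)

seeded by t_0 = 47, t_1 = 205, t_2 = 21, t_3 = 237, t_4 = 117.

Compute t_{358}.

237

t_5 = 166·117 + 191·237 + 39·21 + 248·205 + 95·47 = 237
t_6 = 166·237 + 191·117 + 39·237 + 248·21 + 95·205 = 127
t_7 = 166·127 + 191·237 + 39·117 + 248·237 + 95·21 = 99
t_8 = 166·99 + 191·127 + 39·237 + 248·117 + 95·237 = 89
t_9 = 166·89 + 191·99 + 39·127 + 248·237 + 95·117 = 239
t_10 = 166·239 + 191·89 + 39·99 + 248·127 + 95·237 = 113
Continuing the recurrence:
  t_11 = 47;  t_12 = 39;  t_13 = 33;  t_14 = 209;  t_15 = 141;  t_16 = 157
  t_17 = 73;  t_18 = 171;  t_19 = 107;  t_20 = 129;  t_21 = 131;  t_22 = 61
  t_23 = 15;  t_24 = 223;  t_25 = 221;  t_26 = 173;  t_27 = 53;  t_28 = 181
  t_29 = 29;  t_30 = 135;  t_31 = 75;  t_32 = 201;  t_33 = 31;  t_34 = 9
  t_35 = 87;  t_36 = 103;  t_37 = 177;  t_38 = 25;  t_39 = 149;  t_40 = 77
  t_41 = 153;  t_42 = 67;  t_43 = 243;  t_44 = 193;  t_45 = 115;  t_46 = 69
  t_47 = 55;  t_48 = 207;  t_49 = 205;  t_50 = 69;  t_51 = 29;  t_52 = 117
  t_53 = 109;  t_54 = 79;  t_55 = 19;  t_56 = 249;  t_57 = 175;  t_58 = 33
  t_59 = 159;  t_60 = 167;  t_61 = 225;  t_62 = 161;  t_63 = 253;  t_64 = 61
  t_65 = 201;  t_66 = 219;  t_67 = 27;  t_68 = 129;  t_69 = 131;  t_70 = 13
  t_71 = 63;  t_72 = 127;  t_73 = 29;  t_74 = 93;  t_75 = 37;  t_76 = 53
  t_77 = 93;  t_78 = 87;  t_79 = 59;  t_80 = 105;  t_81 = 31;  t_82 = 57
  t_83 = 135;  t_84 = 103;  t_85 = 49;  t_86 = 233;  t_87 = 69;  t_88 = 237
  t_89 = 89;  t_90 = 243;  t_91 = 99;  t_92 = 65;  t_93 = 51;  t_94 = 21
  t_95 = 167;  t_96 = 111;  t_97 = 77;  t_98 = 117;  t_99 = 205;  t_100 = 117
  t_101 = 109;  t_102 = 31;  t_103 = 67;  t_104 = 153;  t_105 = 239;  t_106 = 209
  t_107 = 143;  t_108 = 39;  t_109 = 33;  t_110 = 113;  t_111 = 237;  t_112 = 221
  t_113 = 201;  t_114 = 11;  t_115 = 75;  t_116 = 129;  t_117 = 3;  t_118 = 221
  t_119 = 239;  t_120 = 31;  t_121 = 221;  t_122 = 13;  t_123 = 149;  t_124 = 181
  t_125 = 29;  t_126 = 39;  t_127 = 171;  t_128 = 9;  t_129 = 159;  t_130 = 105
  t_131 = 55;  t_132 = 103;  t_133 = 49;  t_134 = 185;  t_135 = 117;  t_136 = 141
  t_137 = 153;  t_138 = 163;  t_139 = 83;  t_140 = 193;  t_141 = 115;  t_142 = 229
  t_143 = 151;  t_144 = 15;  t_145 = 77;  t_146 = 165;  t_147 = 253;  t_148 = 117
  t_149 = 237;  t_150 = 239;  t_151 = 243;  t_152 = 57;  t_153 = 175;  t_154 = 129
  t_155 = 255;  t_156 = 167;  t_157 = 225;  t_158 = 65;  t_159 = 93;  t_160 = 125
  t_161 = 73;  t_162 = 59;  t_163 = 251;  t_164 = 129;  t_165 = 3;  t_166 = 173
  t_167 = 31;  t_168 = 191;  t_169 = 29;  t_170 = 189;  t_171 = 133;  t_172 = 53
  t_173 = 93;  t_174 = 247;  t_175 = 155;  t_176 = 169;  t_177 = 159;  t_178 = 153
  t_179 = 103;  t_180 = 103;  t_181 = 177;  t_182 = 137;  t_183 = 37;  t_184 = 45
  t_185 = 89;  t_186 = 83;  t_187 = 195;  t_188 = 65;  t_189 = 51;  t_190 = 181
  t_191 = 7;  t_192 = 175;  t_193 = 205;  t_194 = 213;  t_195 = 173;  t_196 = 117
  t_197 = 237;  t_198 = 191;  t_199 = 35;  t_200 = 217;  t_201 = 239;  t_202 = 49
  t_203 = 239;  t_204 = 39;  t_205 = 33;  t_206 = 17;  t_207 = 77;  t_208 = 29
  t_209 = 73;  t_210 = 107;  t_211 = 43;  t_212 = 129;  t_213 = 131;  t_214 = 125
  t_215 = 207;  t_216 = 95;  t_217 = 221;  t_218 = 109;  t_219 = 245;  t_220 = 181
  t_221 = 29;  t_222 = 199;  t_223 = 11;  t_224 = 73;  t_225 = 31;  t_226 = 201
  t_227 = 23;  t_228 = 103;  t_229 = 177;  t_230 = 89;  t_231 = 85;  t_232 = 205
  t_233 = 153;  t_234 = 3;  t_235 = 179;  t_236 = 193;  t_237 = 115;  t_238 = 133
  t_239 = 247;  t_240 = 79;  t_241 = 205;  t_242 = 5;  t_243 = 221;  t_244 = 117
  t_245 = 109;  t_246 = 143;  t_247 = 211;  t_248 = 121;  t_249 = 175;  t_250 = 225
  t_251 = 95;  t_252 = 167;  t_253 = 225;  t_254 = 225;  t_255 = 189;  t_256 = 189
  t_257 = 201;  t_258 = 155;  t_259 = 219;  t_260 = 129;  t_261 = 131;  t_262 = 77
  t_263 = 255;  t_264 = 255;  t_265 = 29;  t_266 = 29;  t_267 = 229;  t_268 = 53
  t_269 = 93;  t_270 = 151;  t_271 = 251;  t_272 = 233;  t_273 = 31;  t_274 = 249
  t_275 = 71;  t_276 = 103;  t_277 = 49;  t_278 = 41;  t_279 = 5;  t_280 = 109
  t_281 = 89;  t_282 = 179;  t_283 = 35;  t_284 = 65;  t_285 = 51;  t_286 = 85
  t_287 = 103;  t_288 = 239;  t_289 = 77;  t_290 = 53;  t_291 = 141;  t_292 = 117
  t_293 = 109;  t_294 = 95;  t_295 = 3;  t_296 = 25;  t_297 = 239;  t_298 = 145
  t_299 = 79;  t_300 = 39;  t_301 = 33;  t_302 = 177;  t_303 = 173;  t_304 = 93
  t_305 = 201;  t_306 = 203;  t_307 = 11;  t_308 = 129;  t_309 = 3;  t_310 = 29
  t_311 = 175;  t_312 = 159;  t_313 = 221;  t_314 = 205;  t_315 = 85;  t_316 = 181
  t_317 = 29;  t_318 = 103;  t_319 = 107;  t_320 = 137;  t_321 = 159;  t_322 = 41
  t_323 = 247;  t_324 = 103;  t_325 = 49;  t_326 = 249;  t_327 = 53;  t_328 = 13
  t_329 = 153;  t_330 = 99;  t_331 = 19;  t_332 = 193;  t_333 = 115;  t_334 = 37
  t_335 = 87;  t_336 = 143;  t_337 = 77;  t_338 = 101;  t_339 = 189;  t_340 = 117
  t_341 = 237;  t_342 = 47;  t_343 = 179;  t_344 = 185;  t_345 = 175;  t_346 = 65
  t_347 = 191;  t_348 = 167;  t_349 = 225;  t_350 = 129;  t_351 = 29;  t_352 = 253
  t_353 = 73;  t_354 = 251;  t_355 = 187;  t_356 = 129
t_357 = 166·129 + 191·187 + 39·251 + 248·73 + 95·253 = 3
t_358 = 166·3 + 191·129 + 39·187 + 248·251 + 95·73 = 237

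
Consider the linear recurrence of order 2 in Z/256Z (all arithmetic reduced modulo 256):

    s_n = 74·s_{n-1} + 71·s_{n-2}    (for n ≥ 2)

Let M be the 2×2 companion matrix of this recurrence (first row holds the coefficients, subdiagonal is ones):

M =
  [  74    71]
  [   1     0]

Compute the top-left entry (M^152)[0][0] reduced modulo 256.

185

(M^152)[0][0] is the top entry after applying M 152 times to the unit state (1, 0). Equivalently it is h_{153} for the auxiliary sequence (h_n) obeying the same recurrence with h_1 = 1 and h_i = 0 for 0 ≤ i < 1:
h_2 = 74·1 + 71·0 = 74
h_3 = 74·74 + 71·1 = 171
h_4 = 74·171 + 71·74 = 244
h_5 = 74·244 + 71·171 = 245
h_6 = 74·245 + 71·244 = 126
h_7 = 74·126 + 71·245 = 95
h_8 = 74·95 + 71·126 = 104
h_9 = 74·104 + 71·95 = 105
h_10 = 74·105 + 71·104 = 50
h_11 = 74·50 + 71·105 = 147
h_12 = 74·147 + 71·50 = 92
h_13 = 74·92 + 71·147 = 93
h_14 = 74·93 + 71·92 = 102
h_15 = 74·102 + 71·93 = 71
h_16 = 74·71 + 71·102 = 208
h_17 = 74·208 + 71·71 = 209
h_18 = 74·209 + 71·208 = 26
h_19 = 74·26 + 71·209 = 123
h_20 = 74·123 + 71·26 = 196
h_21 = 74·196 + 71·123 = 197
h_22 = 74·197 + 71·196 = 78
h_23 = 74·78 + 71·197 = 47
h_24 = 74·47 + 71·78 = 56
h_25 = 74·56 + 71·47 = 57
h_26 = 74·57 + 71·56 = 2
h_27 = 74·2 + 71·57 = 99
h_28 = 74·99 + 71·2 = 44
h_29 = 74·44 + 71·99 = 45
h_30 = 74·45 + 71·44 = 54
h_31 = 74·54 + 71·45 = 23
h_32 = 74·23 + 71·54 = 160
h_33 = 74·160 + 71·23 = 161
h_34 = 74·161 + 71·160 = 234
h_35 = 74·234 + 71·161 = 75
h_36 = 74·75 + 71·234 = 148
h_37 = 74·148 + 71·75 = 149
h_38 = 74·149 + 71·148 = 30
h_39 = 74·30 + 71·149 = 255
h_40 = 74·255 + 71·30 = 8
h_41 = 74·8 + 71·255 = 9
h_42 = 74·9 + 71·8 = 210
h_43 = 74·210 + 71·9 = 51
h_44 = 74·51 + 71·210 = 252
h_45 = 74·252 + 71·51 = 253
h_46 = 74·253 + 71·252 = 6
h_47 = 74·6 + 71·253 = 231
h_48 = 74·231 + 71·6 = 112
h_49 = 74·112 + 71·231 = 113
h_50 = 74·113 + 71·112 = 186
h_51 = 74·186 + 71·113 = 27
h_52 = 74·27 + 71·186 = 100
h_53 = 74·100 + 71·27 = 101
h_54 = 74·101 + 71·100 = 238
h_55 = 74·238 + 71·101 = 207
h_56 = 74·207 + 71·238 = 216
h_57 = 74·216 + 71·207 = 217
h_58 = 74·217 + 71·216 = 162
h_59 = 74·162 + 71·217 = 3
h_60 = 74·3 + 71·162 = 204
h_61 = 74·204 + 71·3 = 205
h_62 = 74·205 + 71·204 = 214
h_63 = 74·214 + 71·205 = 183
h_64 = 74·183 + 71·214 = 64
h_65 = 74·64 + 71·183 = 65
h_66 = 74·65 + 71·64 = 138
h_67 = 74·138 + 71·65 = 235
h_68 = 74·235 + 71·138 = 52
h_69 = 74·52 + 71·235 = 53
h_70 = 74·53 + 71·52 = 190
h_71 = 74·190 + 71·53 = 159
h_72 = 74·159 + 71·190 = 168
h_73 = 74·168 + 71·159 = 169
h_74 = 74·169 + 71·168 = 114
h_75 = 74·114 + 71·169 = 211
h_76 = 74·211 + 71·114 = 156
h_77 = 74·156 + 71·211 = 157
h_78 = 74·157 + 71·156 = 166
h_79 = 74·166 + 71·157 = 135
h_80 = 74·135 + 71·166 = 16
h_81 = 74·16 + 71·135 = 17
h_82 = 74·17 + 71·16 = 90
h_83 = 74·90 + 71·17 = 187
h_84 = 74·187 + 71·90 = 4
h_85 = 74·4 + 71·187 = 5
h_86 = 74·5 + 71·4 = 142
h_87 = 74·142 + 71·5 = 111
h_88 = 74·111 + 71·142 = 120
h_89 = 74·120 + 71·111 = 121
h_90 = 74·121 + 71·120 = 66
h_91 = 74·66 + 71·121 = 163
h_92 = 74·163 + 71·66 = 108
h_93 = 74·108 + 71·163 = 109
h_94 = 74·109 + 71·108 = 118
h_95 = 74·118 + 71·109 = 87
h_96 = 74·87 + 71·118 = 224
h_97 = 74·224 + 71·87 = 225
h_98 = 74·225 + 71·224 = 42
h_99 = 74·42 + 71·225 = 139
h_100 = 74·139 + 71·42 = 212
h_101 = 74·212 + 71·139 = 213
h_102 = 74·213 + 71·212 = 94
h_103 = 74·94 + 71·213 = 63
h_104 = 74·63 + 71·94 = 72
h_105 = 74·72 + 71·63 = 73
h_106 = 74·73 + 71·72 = 18
h_107 = 74·18 + 71·73 = 115
h_108 = 74·115 + 71·18 = 60
h_109 = 74·60 + 71·115 = 61
h_110 = 74·61 + 71·60 = 70
h_111 = 74·70 + 71·61 = 39
h_112 = 74·39 + 71·70 = 176
h_113 = 74·176 + 71·39 = 177
h_114 = 74·177 + 71·176 = 250
h_115 = 74·250 + 71·177 = 91
h_116 = 74·91 + 71·250 = 164
h_117 = 74·164 + 71·91 = 165
h_118 = 74·165 + 71·164 = 46
h_119 = 74·46 + 71·165 = 15
h_120 = 74·15 + 71·46 = 24
h_121 = 74·24 + 71·15 = 25
h_122 = 74·25 + 71·24 = 226
h_123 = 74·226 + 71·25 = 67
h_124 = 74·67 + 71·226 = 12
h_125 = 74·12 + 71·67 = 13
h_126 = 74·13 + 71·12 = 22
h_127 = 74·22 + 71·13 = 247
h_128 = 74·247 + 71·22 = 128
h_129 = 74·128 + 71·247 = 129
h_130 = 74·129 + 71·128 = 202
h_131 = 74·202 + 71·129 = 43
h_132 = 74·43 + 71·202 = 116
h_133 = 74·116 + 71·43 = 117
h_134 = 74·117 + 71·116 = 254
h_135 = 74·254 + 71·117 = 223
h_136 = 74·223 + 71·254 = 232
h_137 = 74·232 + 71·223 = 233
h_138 = 74·233 + 71·232 = 178
h_139 = 74·178 + 71·233 = 19
h_140 = 74·19 + 71·178 = 220
h_141 = 74·220 + 71·19 = 221
h_142 = 74·221 + 71·220 = 230
h_143 = 74·230 + 71·221 = 199
h_144 = 74·199 + 71·230 = 80
h_145 = 74·80 + 71·199 = 81
h_146 = 74·81 + 71·80 = 154
h_147 = 74·154 + 71·81 = 251
h_148 = 74·251 + 71·154 = 68
h_149 = 74·68 + 71·251 = 69
h_150 = 74·69 + 71·68 = 206
h_151 = 74·206 + 71·69 = 175
h_152 = 74·175 + 71·206 = 184
h_153 = 74·184 + 71·175 = 185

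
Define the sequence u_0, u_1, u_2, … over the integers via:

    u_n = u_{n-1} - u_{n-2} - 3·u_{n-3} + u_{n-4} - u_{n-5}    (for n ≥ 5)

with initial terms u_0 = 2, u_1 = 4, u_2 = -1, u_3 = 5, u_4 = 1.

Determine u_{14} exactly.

-437

u_5 = 1·1 + -1·5 + -3·-1 + 1·4 + -1·2 = 1
u_6 = 1·1 + -1·1 + -3·5 + 1·-1 + -1·4 = -20
u_7 = 1·-20 + -1·1 + -3·1 + 1·5 + -1·-1 = -18
u_8 = 1·-18 + -1·-20 + -3·1 + 1·1 + -1·5 = -5
u_9 = 1·-5 + -1·-18 + -3·-20 + 1·1 + -1·1 = 73
u_10 = 1·73 + -1·-5 + -3·-18 + 1·-20 + -1·1 = 111
u_11 = 1·111 + -1·73 + -3·-5 + 1·-18 + -1·-20 = 55
u_12 = 1·55 + -1·111 + -3·73 + 1·-5 + -1·-18 = -262
u_13 = 1·-262 + -1·55 + -3·111 + 1·73 + -1·-5 = -572
u_14 = 1·-572 + -1·-262 + -3·55 + 1·111 + -1·73 = -437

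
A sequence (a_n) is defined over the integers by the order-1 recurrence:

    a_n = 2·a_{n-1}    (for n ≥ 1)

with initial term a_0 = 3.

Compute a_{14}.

49152

a_1 = 2·3 = 6
a_2 = 2·6 = 12
a_3 = 2·12 = 24
a_4 = 2·24 = 48
a_5 = 2·48 = 96
a_6 = 2·96 = 192
a_7 = 2·192 = 384
a_8 = 2·384 = 768
a_9 = 2·768 = 1536
a_10 = 2·1536 = 3072
a_11 = 2·3072 = 6144
a_12 = 2·6144 = 12288
a_13 = 2·12288 = 24576
a_14 = 2·24576 = 49152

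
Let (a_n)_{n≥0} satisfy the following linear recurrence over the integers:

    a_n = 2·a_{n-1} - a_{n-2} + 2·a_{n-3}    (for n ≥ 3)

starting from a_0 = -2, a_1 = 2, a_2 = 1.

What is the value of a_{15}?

-6556

a_3 = 2·1 + -1·2 + 2·-2 = -4
a_4 = 2·-4 + -1·1 + 2·2 = -5
a_5 = 2·-5 + -1·-4 + 2·1 = -4
a_6 = 2·-4 + -1·-5 + 2·-4 = -11
a_7 = 2·-11 + -1·-4 + 2·-5 = -28
a_8 = 2·-28 + -1·-11 + 2·-4 = -53
a_9 = 2·-53 + -1·-28 + 2·-11 = -100
a_10 = 2·-100 + -1·-53 + 2·-28 = -203
a_11 = 2·-203 + -1·-100 + 2·-53 = -412
a_12 = 2·-412 + -1·-203 + 2·-100 = -821
a_13 = 2·-821 + -1·-412 + 2·-203 = -1636
a_14 = 2·-1636 + -1·-821 + 2·-412 = -3275
a_15 = 2·-3275 + -1·-1636 + 2·-821 = -6556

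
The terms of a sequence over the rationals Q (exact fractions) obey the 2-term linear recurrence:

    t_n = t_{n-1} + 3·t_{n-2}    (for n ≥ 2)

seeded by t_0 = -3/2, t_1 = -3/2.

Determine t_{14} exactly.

-112974

t_2 = 1·-3/2 + 3·-3/2 = -6
t_3 = 1·-6 + 3·-3/2 = -21/2
t_4 = 1·-21/2 + 3·-6 = -57/2
t_5 = 1·-57/2 + 3·-21/2 = -60
t_6 = 1·-60 + 3·-57/2 = -291/2
t_7 = 1·-291/2 + 3·-60 = -651/2
t_8 = 1·-651/2 + 3·-291/2 = -762
t_9 = 1·-762 + 3·-651/2 = -3477/2
t_10 = 1·-3477/2 + 3·-762 = -8049/2
t_11 = 1·-8049/2 + 3·-3477/2 = -9240
t_12 = 1·-9240 + 3·-8049/2 = -42627/2
t_13 = 1·-42627/2 + 3·-9240 = -98067/2
t_14 = 1·-98067/2 + 3·-42627/2 = -112974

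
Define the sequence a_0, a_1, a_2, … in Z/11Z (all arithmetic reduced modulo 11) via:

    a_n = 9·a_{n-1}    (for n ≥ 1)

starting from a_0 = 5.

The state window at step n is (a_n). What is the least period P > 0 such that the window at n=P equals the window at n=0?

n=0: window = (5)
n=1: window = (1)
n=2: window = (9)
n=3: window = (4)
n=4: window = (3)
n=5: window = (5)
window at n=5 equals window at n=0 → period = 5

5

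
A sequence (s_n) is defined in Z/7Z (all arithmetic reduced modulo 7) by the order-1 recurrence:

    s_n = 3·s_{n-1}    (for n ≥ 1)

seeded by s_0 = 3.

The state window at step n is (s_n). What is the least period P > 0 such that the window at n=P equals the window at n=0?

6

n=0: window = (3)
n=1: window = (2)
n=2: window = (6)
n=3: window = (4)
n=4: window = (5)
n=5: window = (1)
n=6: window = (3)
window at n=6 equals window at n=0 → period = 6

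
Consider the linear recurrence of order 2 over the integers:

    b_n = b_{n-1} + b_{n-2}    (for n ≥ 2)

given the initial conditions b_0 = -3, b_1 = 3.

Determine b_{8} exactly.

24

b_2 = 1·3 + 1·-3 = 0
b_3 = 1·0 + 1·3 = 3
b_4 = 1·3 + 1·0 = 3
b_5 = 1·3 + 1·3 = 6
b_6 = 1·6 + 1·3 = 9
b_7 = 1·9 + 1·6 = 15
b_8 = 1·15 + 1·9 = 24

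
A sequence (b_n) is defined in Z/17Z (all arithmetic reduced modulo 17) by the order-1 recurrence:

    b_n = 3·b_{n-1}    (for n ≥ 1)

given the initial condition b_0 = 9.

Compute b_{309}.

b_1 = 3·9 = 10
b_2 = 3·10 = 13
b_3 = 3·13 = 5
b_4 = 3·5 = 15
b_5 = 3·15 = 11
b_6 = 3·11 = 16
b_7 = 3·16 = 14
b_8 = 3·14 = 8
b_9 = 3·8 = 7
b_10 = 3·7 = 4
b_11 = 3·4 = 12
b_12 = 3·12 = 2
b_13 = 3·2 = 6
b_14 = 3·6 = 1
b_15 = 3·1 = 3
b_16 = 3·3 = 9
(b_16) = (9) = (b_0), so the sequence has period 16.
309 ≡ 5 (mod 16), hence b_309 = b_5 = 11.

11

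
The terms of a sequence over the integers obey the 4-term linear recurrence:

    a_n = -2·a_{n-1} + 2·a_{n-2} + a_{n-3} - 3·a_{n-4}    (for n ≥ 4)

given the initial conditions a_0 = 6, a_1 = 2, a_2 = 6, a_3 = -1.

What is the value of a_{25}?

690497942

a_4 = -2·-1 + 2·6 + 1·2 + -3·6 = -2
a_5 = -2·-2 + 2·-1 + 1·6 + -3·2 = 2
a_6 = -2·2 + 2·-2 + 1·-1 + -3·6 = -27
a_7 = -2·-27 + 2·2 + 1·-2 + -3·-1 = 59
a_8 = -2·59 + 2·-27 + 1·2 + -3·-2 = -164
a_9 = -2·-164 + 2·59 + 1·-27 + -3·2 = 413
a_10 = -2·413 + 2·-164 + 1·59 + -3·-27 = -1014
a_11 = -2·-1014 + 2·413 + 1·-164 + -3·59 = 2513
a_12 = -2·2513 + 2·-1014 + 1·413 + -3·-164 = -6149
a_13 = -2·-6149 + 2·2513 + 1·-1014 + -3·413 = 15071
a_14 = -2·15071 + 2·-6149 + 1·2513 + -3·-1014 = -36885
a_15 = -2·-36885 + 2·15071 + 1·-6149 + -3·2513 = 90224
a_16 = -2·90224 + 2·-36885 + 1·15071 + -3·-6149 = -220700
a_17 = -2·-220700 + 2·90224 + 1·-36885 + -3·15071 = 539750
a_18 = -2·539750 + 2·-220700 + 1·90224 + -3·-36885 = -1320021
a_19 = -2·-1320021 + 2·539750 + 1·-220700 + -3·90224 = 3228170
a_20 = -2·3228170 + 2·-1320021 + 1·539750 + -3·-220700 = -7894532
a_21 = -2·-7894532 + 2·3228170 + 1·-1320021 + -3·539750 = 19306133
a_22 = -2·19306133 + 2·-7894532 + 1·3228170 + -3·-1320021 = -47213097
a_23 = -2·-47213097 + 2·19306133 + 1·-7894532 + -3·3228170 = 115459418
a_24 = -2·115459418 + 2·-47213097 + 1·19306133 + -3·-7894532 = -282355301
a_25 = -2·-282355301 + 2·115459418 + 1·-47213097 + -3·19306133 = 690497942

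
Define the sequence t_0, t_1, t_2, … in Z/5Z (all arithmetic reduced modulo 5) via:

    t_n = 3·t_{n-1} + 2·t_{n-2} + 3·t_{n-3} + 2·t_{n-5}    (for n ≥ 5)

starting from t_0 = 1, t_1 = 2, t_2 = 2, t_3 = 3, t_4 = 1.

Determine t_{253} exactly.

t_5 = 3·1 + 2·3 + 3·2 + 0·2 + 2·1 = 2
t_6 = 3·2 + 2·1 + 3·3 + 0·2 + 2·2 = 1
t_7 = 3·1 + 2·2 + 3·1 + 0·3 + 2·2 = 4
t_8 = 3·4 + 2·1 + 3·2 + 0·1 + 2·3 = 1
t_9 = 3·1 + 2·4 + 3·1 + 0·2 + 2·1 = 1
t_10 = 3·1 + 2·1 + 3·4 + 0·1 + 2·2 = 1
Continuing the recurrence:
  t_11 = 0;  t_12 = 3;  t_13 = 4;  t_14 = 0;  t_15 = 4;  t_16 = 4
  t_17 = 1;  t_18 = 1;  t_19 = 2;  t_20 = 4;  t_21 = 2;  t_22 = 2
  t_23 = 4;  t_24 = 1;  t_25 = 0;  t_26 = 3;  t_27 = 1;  t_28 = 2
  t_29 = 4;  t_30 = 4;  t_31 = 2;  t_32 = 3;  t_33 = 4;  t_34 = 2
  t_35 = 1;  t_36 = 3;  t_37 = 3;  t_38 = 1;  t_39 = 2;  t_40 = 4
  t_41 = 0;  t_42 = 0;  t_43 = 4;  t_44 = 1;  t_45 = 4;  t_46 = 1
  t_47 = 4;  t_48 = 4;  t_49 = 0;  t_50 = 3;  t_51 = 3;  t_52 = 3
  t_53 = 2;  t_54 = 1;  t_55 = 2;  t_56 = 0;  t_57 = 3;  t_58 = 4
  t_59 = 0;  t_60 = 1;  t_61 = 0;  t_62 = 3;  t_63 = 0;  t_64 = 1
  t_65 = 4;  t_66 = 4;  t_67 = 4;  t_68 = 2;  t_69 = 3;  t_70 = 3
  t_71 = 4;  t_72 = 0;  t_73 = 1;  t_74 = 1;  t_75 = 1;  t_76 = 1
  t_77 = 3;  t_78 = 1;  t_79 = 4;  t_80 = 0;  t_81 = 3;  t_82 = 2
  t_83 = 4;  t_84 = 3;  t_85 = 3;  t_86 = 3;  t_87 = 3;  t_88 = 2
  t_89 = 2;  t_90 = 0;  t_91 = 1;  t_92 = 0;  t_93 = 1;  t_94 = 0
  t_95 = 2;  t_96 = 1;  t_97 = 2;  t_98 = 1;  t_99 = 0;  t_100 = 2
  t_101 = 1;  t_102 = 1;  t_103 = 3;  t_104 = 4;  t_105 = 0;  t_106 = 4
  t_107 = 1;  t_108 = 2;  t_109 = 3;  t_110 = 1;  t_111 = 3;  t_112 = 2
  t_113 = 4;  t_114 = 1;  t_115 = 4;  t_116 = 2;  t_117 = 1;  t_118 = 2
  t_119 = 1;  t_120 = 3;  t_121 = 1;  t_122 = 4;  t_123 = 2;  t_124 = 4
  t_125 = 4;  t_126 = 3;  t_127 = 2;  t_128 = 3;  t_129 = 0;  t_130 = 0
  t_131 = 0;  t_132 = 4;  t_133 = 3;  t_134 = 2;  t_135 = 4;  t_136 = 0
  t_137 = 2;  t_138 = 4;  t_139 = 0;  t_140 = 2;  t_141 = 3;  t_142 = 2
  t_143 = 1;  t_144 = 1;  t_145 = 0;  t_146 = 1;  t_147 = 0;  t_148 = 4
  t_149 = 2;  t_150 = 4;  t_151 = 0;  t_152 = 4;  t_153 = 2;  t_154 = 3
  t_155 = 3;  t_156 = 1;  t_157 = 1;  t_158 = 3;  t_159 = 0;  t_160 = 0
  t_161 = 1;  t_162 = 0;  t_163 = 3;  t_164 = 2;  t_165 = 2;  t_166 = 1
  t_167 = 3;  t_168 = 3;  t_169 = 2;  t_170 = 0;  t_171 = 0;  t_172 = 2
  t_173 = 2;  t_174 = 4;  t_175 = 2;  t_176 = 0;  t_177 = 0;  t_178 = 0
  t_179 = 3;  t_180 = 3;  t_181 = 0;  t_182 = 0;  t_183 = 4;  t_184 = 3
  t_185 = 3;  t_186 = 2;  t_187 = 1;  t_188 = 4;  t_189 = 1;  t_190 = 0
  t_191 = 3;  t_192 = 4;  t_193 = 1;  t_194 = 2;  t_195 = 0;  t_196 = 3
  t_197 = 3;  t_198 = 2;  t_199 = 0;  t_200 = 3;  t_201 = 1;  t_202 = 0
  t_203 = 0;  t_204 = 3;  t_205 = 0;  t_206 = 3;  t_207 = 3;  t_208 = 0
  t_209 = 1;  t_210 = 2;  t_211 = 4;  t_212 = 0;  t_213 = 4;  t_214 = 1
  t_215 = 0;  t_216 = 2;  t_217 = 4;  t_218 = 4;  t_219 = 3;  t_220 = 4
  t_221 = 4;  t_222 = 2;  t_223 = 4;  t_224 = 4;  t_225 = 4;  t_226 = 0
  t_227 = 4;  t_228 = 2;  t_229 = 2;  t_230 = 0;  t_231 = 0;  t_232 = 4
  t_233 = 1;  t_234 = 0;  t_235 = 4;  t_236 = 0;  t_237 = 1;  t_238 = 2
  t_239 = 3;  t_240 = 4;  t_241 = 4;  t_242 = 1;  t_243 = 2;  t_244 = 1
  t_245 = 3;  t_246 = 0;  t_247 = 1;  t_248 = 1;  t_249 = 2;  t_250 = 2
  t_251 = 3
t_252 = 3·3 + 2·2 + 3·2 + 0·1 + 2·1 = 1
t_253 = 3·1 + 2·3 + 3·2 + 0·2 + 2·1 = 2

2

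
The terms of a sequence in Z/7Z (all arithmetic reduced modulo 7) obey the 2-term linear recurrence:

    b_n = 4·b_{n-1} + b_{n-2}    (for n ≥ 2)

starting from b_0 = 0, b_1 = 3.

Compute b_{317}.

b_2 = 4·3 + 1·0 = 5
b_3 = 4·5 + 1·3 = 2
b_4 = 4·2 + 1·5 = 6
b_5 = 4·6 + 1·2 = 5
b_6 = 4·5 + 1·6 = 5
b_7 = 4·5 + 1·5 = 4
b_8 = 4·4 + 1·5 = 0
b_9 = 4·0 + 1·4 = 4
b_10 = 4·4 + 1·0 = 2
b_11 = 4·2 + 1·4 = 5
b_12 = 4·5 + 1·2 = 1
b_13 = 4·1 + 1·5 = 2
b_14 = 4·2 + 1·1 = 2
b_15 = 4·2 + 1·2 = 3
b_16 = 4·3 + 1·2 = 0
b_17 = 4·0 + 1·3 = 3
(b_16, b_17) = (0, 3) = (b_0, b_1), so the sequence has period 16.
317 ≡ 13 (mod 16), hence b_317 = b_13 = 2.

2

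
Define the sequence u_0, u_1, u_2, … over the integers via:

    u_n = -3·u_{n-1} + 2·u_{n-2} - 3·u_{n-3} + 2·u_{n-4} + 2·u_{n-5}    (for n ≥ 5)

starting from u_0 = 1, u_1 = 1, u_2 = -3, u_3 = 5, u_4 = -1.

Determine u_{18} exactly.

u_5 = -3·-1 + 2·5 + -3·-3 + 2·1 + 2·1 = 26
u_6 = -3·26 + 2·-1 + -3·5 + 2·-3 + 2·1 = -99
u_7 = -3·-99 + 2·26 + -3·-1 + 2·5 + 2·-3 = 356
u_8 = -3·356 + 2·-99 + -3·26 + 2·-1 + 2·5 = -1336
u_9 = -3·-1336 + 2·356 + -3·-99 + 2·26 + 2·-1 = 5067
u_10 = -3·5067 + 2·-1336 + -3·356 + 2·-99 + 2·26 = -19087
u_11 = -3·-19087 + 2·5067 + -3·-1336 + 2·356 + 2·-99 = 71917
u_12 = -3·71917 + 2·-19087 + -3·5067 + 2·-1336 + 2·356 = -271086
u_13 = -3·-271086 + 2·71917 + -3·-19087 + 2·5067 + 2·-1336 = 1021815
u_14 = -3·1021815 + 2·-271086 + -3·71917 + 2·-19087 + 2·5067 = -3851408
u_15 = -3·-3851408 + 2·1021815 + -3·-271086 + 2·71917 + 2·-19087 = 14516772
u_16 = -3·14516772 + 2·-3851408 + -3·1021815 + 2·-271086 + 2·71917 = -54716915
u_17 = -3·-54716915 + 2·14516772 + -3·-3851408 + 2·1021815 + 2·-271086 = 206239971
u_18 = -3·206239971 + 2·-54716915 + -3·14516772 + 2·-3851408 + 2·1021815 = -777363245

-777363245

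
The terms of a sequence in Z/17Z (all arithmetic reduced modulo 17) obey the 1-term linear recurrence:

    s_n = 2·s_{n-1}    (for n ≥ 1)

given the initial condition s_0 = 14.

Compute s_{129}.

11

s_1 = 2·14 = 11
s_2 = 2·11 = 5
s_3 = 2·5 = 10
s_4 = 2·10 = 3
s_5 = 2·3 = 6
s_6 = 2·6 = 12
s_7 = 2·12 = 7
s_8 = 2·7 = 14
(s_8) = (14) = (s_0), so the sequence has period 8.
129 ≡ 1 (mod 8), hence s_129 = s_1 = 11.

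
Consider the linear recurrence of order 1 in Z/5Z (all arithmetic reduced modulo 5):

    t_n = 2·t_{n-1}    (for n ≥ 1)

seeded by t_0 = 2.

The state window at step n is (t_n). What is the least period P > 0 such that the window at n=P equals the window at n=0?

n=0: window = (2)
n=1: window = (4)
n=2: window = (3)
n=3: window = (1)
n=4: window = (2)
window at n=4 equals window at n=0 → period = 4

4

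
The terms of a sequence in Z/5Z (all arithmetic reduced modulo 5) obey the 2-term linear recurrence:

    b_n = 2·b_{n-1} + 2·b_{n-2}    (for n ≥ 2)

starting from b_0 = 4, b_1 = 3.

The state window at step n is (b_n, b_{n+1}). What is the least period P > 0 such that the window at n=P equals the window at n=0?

24

n=0: window = (4, 3)
n=1: window = (3, 4)
n=2: window = (4, 4)
n=3: window = (4, 1)
n=4: window = (1, 0)
n=5: window = (0, 2)
n=6: window = (2, 4)
n=7: window = (4, 2)
n=8: window = (2, 2)
n=9: window = (2, 3)
n=10: window = (3, 0)
n=11: window = (0, 1)
n=12: window = (1, 2)
n=13: window = (2, 1)
n=14: window = (1, 1)
n=15: window = (1, 4)
n=16: window = (4, 0)
n=17: window = (0, 3)
n=18: window = (3, 1)
n=19: window = (1, 3)
n=20: window = (3, 3)
n=21: window = (3, 2)
n=22: window = (2, 0)
n=23: window = (0, 4)
n=24: window = (4, 3)
window at n=24 equals window at n=0 → period = 24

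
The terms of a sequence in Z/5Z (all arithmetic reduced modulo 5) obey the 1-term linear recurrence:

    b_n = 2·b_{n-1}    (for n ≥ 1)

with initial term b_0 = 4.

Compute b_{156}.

b_1 = 2·4 = 3
b_2 = 2·3 = 1
b_3 = 2·1 = 2
b_4 = 2·2 = 4
(b_4) = (4) = (b_0), so the sequence has period 4.
156 ≡ 0 (mod 4), hence b_156 = b_0 = 4.

4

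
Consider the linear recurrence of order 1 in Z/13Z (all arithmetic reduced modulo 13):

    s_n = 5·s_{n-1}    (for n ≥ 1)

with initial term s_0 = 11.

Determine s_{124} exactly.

s_1 = 5·11 = 3
s_2 = 5·3 = 2
s_3 = 5·2 = 10
s_4 = 5·10 = 11
(s_4) = (11) = (s_0), so the sequence has period 4.
124 ≡ 0 (mod 4), hence s_124 = s_0 = 11.

11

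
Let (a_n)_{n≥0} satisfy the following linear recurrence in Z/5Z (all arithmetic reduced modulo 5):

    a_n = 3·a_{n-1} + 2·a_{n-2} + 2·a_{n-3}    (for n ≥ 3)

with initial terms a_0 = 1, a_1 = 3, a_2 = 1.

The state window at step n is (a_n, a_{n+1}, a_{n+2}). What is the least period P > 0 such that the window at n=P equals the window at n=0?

n=0: window = (1, 3, 1)
n=1: window = (3, 1, 1)
n=2: window = (1, 1, 1)
n=3: window = (1, 1, 2)
n=4: window = (1, 2, 0)
n=5: window = (2, 0, 1)
n=6: window = (0, 1, 2)
n=7: window = (1, 2, 3)
n=8: window = (2, 3, 0)
n=9: window = (3, 0, 0)
n=10: window = (0, 0, 1)
n=11: window = (0, 1, 3)
n=12: window = (1, 3, 1)
window at n=12 equals window at n=0 → period = 12

12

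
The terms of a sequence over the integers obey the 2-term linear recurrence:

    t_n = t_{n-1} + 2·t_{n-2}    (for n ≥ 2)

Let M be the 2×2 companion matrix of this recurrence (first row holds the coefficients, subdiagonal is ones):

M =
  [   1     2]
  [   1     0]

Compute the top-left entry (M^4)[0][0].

11

(M^4)[0][0] is the top entry after applying M 4 times to the unit state (1, 0). Equivalently it is h_{5} for the auxiliary sequence (h_n) obeying the same recurrence with h_1 = 1 and h_i = 0 for 0 ≤ i < 1:
h_2 = 1·1 + 2·0 = 1
h_3 = 1·1 + 2·1 = 3
h_4 = 1·3 + 2·1 = 5
h_5 = 1·5 + 2·3 = 11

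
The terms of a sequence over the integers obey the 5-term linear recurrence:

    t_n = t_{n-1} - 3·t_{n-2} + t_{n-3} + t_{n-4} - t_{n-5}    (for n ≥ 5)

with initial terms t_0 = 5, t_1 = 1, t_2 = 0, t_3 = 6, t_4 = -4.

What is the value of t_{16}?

t_5 = 1·-4 + -3·6 + 1·0 + 1·1 + -1·5 = -26
t_6 = 1·-26 + -3·-4 + 1·6 + 1·0 + -1·1 = -9
t_7 = 1·-9 + -3·-26 + 1·-4 + 1·6 + -1·0 = 71
t_8 = 1·71 + -3·-9 + 1·-26 + 1·-4 + -1·6 = 62
t_9 = 1·62 + -3·71 + 1·-9 + 1·-26 + -1·-4 = -182
t_10 = 1·-182 + -3·62 + 1·71 + 1·-9 + -1·-26 = -280
t_11 = 1·-280 + -3·-182 + 1·62 + 1·71 + -1·-9 = 408
t_12 = 1·408 + -3·-280 + 1·-182 + 1·62 + -1·71 = 1057
t_13 = 1·1057 + -3·408 + 1·-280 + 1·-182 + -1·62 = -691
t_14 = 1·-691 + -3·1057 + 1·408 + 1·-280 + -1·-182 = -3552
t_15 = 1·-3552 + -3·-691 + 1·1057 + 1·408 + -1·-280 = 266
t_16 = 1·266 + -3·-3552 + 1·-691 + 1·1057 + -1·408 = 10880

10880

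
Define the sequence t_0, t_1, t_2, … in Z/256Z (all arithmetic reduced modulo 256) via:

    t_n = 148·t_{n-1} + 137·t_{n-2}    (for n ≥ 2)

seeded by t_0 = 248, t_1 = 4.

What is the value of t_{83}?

t_2 = 148·4 + 137·248 = 8
t_3 = 148·8 + 137·4 = 196
t_4 = 148·196 + 137·8 = 152
t_5 = 148·152 + 137·196 = 196
t_6 = 148·196 + 137·152 = 168
t_7 = 148·168 + 137·196 = 4
t_8 = 148·4 + 137·168 = 56
t_9 = 148·56 + 137·4 = 132
t_10 = 148·132 + 137·56 = 72
t_11 = 148·72 + 137·132 = 68
t_12 = 148·68 + 137·72 = 216
t_13 = 148·216 + 137·68 = 68
t_14 = 148·68 + 137·216 = 232
t_15 = 148·232 + 137·68 = 132
t_16 = 148·132 + 137·232 = 120
t_17 = 148·120 + 137·132 = 4
t_18 = 148·4 + 137·120 = 136
t_19 = 148·136 + 137·4 = 196
t_20 = 148·196 + 137·136 = 24
t_21 = 148·24 + 137·196 = 196
t_22 = 148·196 + 137·24 = 40
t_23 = 148·40 + 137·196 = 4
t_24 = 148·4 + 137·40 = 184
t_25 = 148·184 + 137·4 = 132
t_26 = 148·132 + 137·184 = 200
t_27 = 148·200 + 137·132 = 68
t_28 = 148·68 + 137·200 = 88
t_29 = 148·88 + 137·68 = 68
t_30 = 148·68 + 137·88 = 104
t_31 = 148·104 + 137·68 = 132
t_32 = 148·132 + 137·104 = 248
t_33 = 148·248 + 137·132 = 4
(t_32, t_33) = (248, 4) = (t_0, t_1), so the sequence has period 32.
83 ≡ 19 (mod 32), hence t_83 = t_19 = 196.

196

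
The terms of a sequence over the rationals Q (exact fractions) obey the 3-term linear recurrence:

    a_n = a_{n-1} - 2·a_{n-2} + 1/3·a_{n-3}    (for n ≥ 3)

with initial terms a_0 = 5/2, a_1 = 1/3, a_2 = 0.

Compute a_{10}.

-55/162

a_3 = 1·0 + -2·1/3 + 1/3·5/2 = 1/6
a_4 = 1·1/6 + -2·0 + 1/3·1/3 = 5/18
a_5 = 1·5/18 + -2·1/6 + 1/3·0 = -1/18
a_6 = 1·-1/18 + -2·5/18 + 1/3·1/6 = -5/9
a_7 = 1·-5/9 + -2·-1/18 + 1/3·5/18 = -19/54
a_8 = 1·-19/54 + -2·-5/9 + 1/3·-1/18 = 20/27
a_9 = 1·20/27 + -2·-19/54 + 1/3·-5/9 = 34/27
a_10 = 1·34/27 + -2·20/27 + 1/3·-19/54 = -55/162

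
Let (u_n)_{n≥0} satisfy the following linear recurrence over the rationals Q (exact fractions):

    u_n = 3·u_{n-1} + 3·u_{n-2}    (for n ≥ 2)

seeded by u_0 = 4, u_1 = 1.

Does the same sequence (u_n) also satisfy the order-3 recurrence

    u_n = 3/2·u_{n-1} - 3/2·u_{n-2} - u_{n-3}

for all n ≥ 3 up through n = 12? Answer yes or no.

no

Terms u_0..u_12: 4, 1, 15, 48, 189, 711, 2700, 10233, 38799, 147096, 557685, 2114343, 8016084
n=3: candidate gives 17, actual u_3 = 48 ✗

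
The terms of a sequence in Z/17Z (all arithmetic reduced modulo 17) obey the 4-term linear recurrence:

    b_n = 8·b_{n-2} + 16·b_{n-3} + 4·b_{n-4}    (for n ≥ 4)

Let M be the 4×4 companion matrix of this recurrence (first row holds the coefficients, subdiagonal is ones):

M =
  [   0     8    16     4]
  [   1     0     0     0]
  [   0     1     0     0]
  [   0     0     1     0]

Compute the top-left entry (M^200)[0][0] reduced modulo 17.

7

(M^200)[0][0] is the top entry after applying M 200 times to the unit state (1, 0, 0, 0). Equivalently it is h_{203} for the auxiliary sequence (h_n) obeying the same recurrence with h_3 = 1 and h_i = 0 for 0 ≤ i < 3:
h_4 = 0·1 + 8·0 + 16·0 + 4·0 = 0
h_5 = 0·0 + 8·1 + 16·0 + 4·0 = 8
h_6 = 0·8 + 8·0 + 16·1 + 4·0 = 16
h_7 = 0·16 + 8·8 + 16·0 + 4·1 = 0
h_8 = 0·0 + 8·16 + 16·8 + 4·0 = 1
h_9 = 0·1 + 8·0 + 16·16 + 4·8 = 16
Continuing the recurrence:
  h_10 = 4;  h_11 = 8;  h_12 = 3;  h_13 = 5;  h_14 = 15;  h_15 = 1
  h_16 = 8;  h_17 = 13;  h_18 = 4;  h_19 = 15;  h_20 = 0;  h_21 = 15
  h_22 = 1;  h_23 = 10;  h_24 = 10;  h_25 = 3;  h_26 = 6;  h_27 = 3
  h_28 = 0;  h_29 = 13;  h_30 = 4;  h_31 = 14;  h_32 = 2;  h_33 = 7
  h_34 = 1;  h_35 = 8;  h_36 = 9;  h_37 = 6;  h_38 = 0;  h_39 = 3
  h_40 = 13;  h_41 = 14;  h_42 = 16;  h_43 = 9;  h_44 = 13;  h_45 = 10
  h_46 = 6;  h_47 = 1;  h_48 = 5;  h_49 = 8;  h_50 = 12;  h_51 = 12
  h_52 = 6;  h_53 = 14;  h_54 = 16;  h_55 = 1;  h_56 = 2;  h_57 = 14
  h_58 = 11;  h_59 = 12;  h_60 = 14;  h_61 = 5;  h_62 = 8;  h_63 = 6
  h_64 = 13;  h_65 = 9;  h_66 = 11;  h_67 = 15;  h_68 = 12;  h_69 = 9
  h_70 = 6;  h_71 = 1;  h_72 = 2;  h_73 = 4;  h_74 = 5;  h_75 = 0
  h_76 = 10;  h_77 = 11;  h_78 = 15;  h_79 = 10;  h_80 = 13;  h_81 = 7
  h_82 = 1;  h_83 = 15;  h_84 = 2;  h_85 = 11;  h_86 = 5;  h_87 = 10
  h_88 = 3;  h_89 = 0;  h_90 = 0;  h_91 = 3;  h_92 = 12;  h_93 = 7
  h_94 = 8;  h_95 = 5;  h_96 = 3;  h_97 = 9;  h_98 = 0;  h_99 = 4
  h_100 = 3;  h_101 = 0;  h_102 = 3;  h_103 = 13;  h_104 = 2;  h_105 = 16
  h_106 = 15;  h_107 = 8;  h_108 = 10;  h_109 = 11;  h_110 = 13;  h_111 = 8
  h_112 = 14;  h_113 = 10;  h_114 = 3;  h_115 = 13;  h_116 = 2;  h_117 = 5
  h_118 = 15;  h_119 = 5;  h_120 = 4;  h_121 = 11;  h_122 = 2;  h_123 = 2
  h_124 = 4;  h_125 = 7;  h_126 = 4;  h_127 = 9;  h_128 = 7;  h_129 = 11
  h_130 = 12;  h_131 = 15;  h_132 = 11;  h_133 = 16;  h_134 = 2;  h_135 = 7
  h_136 = 10;  h_137 = 16;  h_138 = 13;  h_139 = 10;  h_140 = 9;  h_141 = 12
  h_142 = 12;  h_143 = 8;  h_144 = 1;  h_145 = 15;  h_146 = 14;  h_147 = 15
  h_148 = 16;  h_149 = 13;  h_150 = 16;  h_151 = 12;  h_152 = 9;  h_153 = 13
  h_154 = 5;  h_155 = 7;  h_156 = 12;  h_157 = 1;  h_158 = 7;  h_159 = 7
  h_160 = 1;  h_161 = 2;  h_162 = 12;  h_163 = 9;  h_164 = 13;  h_165 = 0
  h_166 = 7;  h_167 = 6;  h_168 = 6;  h_169 = 7;  h_170 = 2;  h_171 = 6
  h_172 = 16;  h_173 = 6;  h_174 = 11;  h_175 = 5;  h_176 = 10;  h_177 = 2
  h_178 = 0;  h_179 = 9;  h_180 = 4;  h_181 = 12;  h_182 = 6;  h_183 = 9
  h_184 = 1;  h_185 = 12;  h_186 = 6;  h_187 = 12;  h_188 = 6;  h_189 = 2
  h_190 = 9;  h_191 = 7;  h_192 = 9;  h_193 = 4;  h_194 = 16;  h_195 = 0
  h_196 = 7;  h_197 = 0;  h_198 = 1;  h_199 = 10;  h_200 = 2;  h_201 = 11
h_202 = 0·11 + 8·2 + 16·10 + 4·1 = 10
h_203 = 0·10 + 8·11 + 16·2 + 4·10 = 7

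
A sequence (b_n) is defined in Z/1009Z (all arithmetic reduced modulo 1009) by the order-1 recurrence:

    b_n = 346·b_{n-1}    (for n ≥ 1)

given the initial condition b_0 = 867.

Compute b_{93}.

b_1 = 346·867 = 309
b_2 = 346·309 = 969
b_3 = 346·969 = 286
b_4 = 346·286 = 74
b_5 = 346·74 = 379
b_6 = 346·379 = 973
b_7 = 346·973 = 661
b_8 = 346·661 = 672
b_9 = 346·672 = 442
b_10 = 346·442 = 573
b_11 = 346·573 = 494
b_12 = 346·494 = 403
b_13 = 346·403 = 196
b_14 = 346·196 = 213
b_15 = 346·213 = 41
b_16 = 346·41 = 60
b_17 = 346·60 = 580
b_18 = 346·580 = 898
b_19 = 346·898 = 945
b_20 = 346·945 = 54
b_21 = 346·54 = 522
b_22 = 346·522 = 1
b_23 = 346·1 = 346
b_24 = 346·346 = 654
b_25 = 346·654 = 268
b_26 = 346·268 = 909
b_27 = 346·909 = 715
b_28 = 346·715 = 185
b_29 = 346·185 = 443
b_30 = 346·443 = 919
b_31 = 346·919 = 139
b_32 = 346·139 = 671
b_33 = 346·671 = 96
b_34 = 346·96 = 928
b_35 = 346·928 = 226
b_36 = 346·226 = 503
b_37 = 346·503 = 490
b_38 = 346·490 = 28
b_39 = 346·28 = 607
b_40 = 346·607 = 150
b_41 = 346·150 = 441
b_42 = 346·441 = 227
b_43 = 346·227 = 849
b_44 = 346·849 = 135
b_45 = 346·135 = 296
b_46 = 346·296 = 507
b_47 = 346·507 = 865
b_48 = 346·865 = 626
b_49 = 346·626 = 670
b_50 = 346·670 = 759
b_51 = 346·759 = 274
b_52 = 346·274 = 967
b_53 = 346·967 = 603
b_54 = 346·603 = 784
b_55 = 346·784 = 852
b_56 = 346·852 = 164
b_57 = 346·164 = 240
b_58 = 346·240 = 302
b_59 = 346·302 = 565
b_60 = 346·565 = 753
b_61 = 346·753 = 216
b_62 = 346·216 = 70
b_63 = 346·70 = 4
b_64 = 346·4 = 375
b_65 = 346·375 = 598
b_66 = 346·598 = 63
b_67 = 346·63 = 609
b_68 = 346·609 = 842
b_69 = 346·842 = 740
b_70 = 346·740 = 763
b_71 = 346·763 = 649
b_72 = 346·649 = 556
b_73 = 346·556 = 666
b_74 = 346·666 = 384
b_75 = 346·384 = 685
b_76 = 346·685 = 904
b_77 = 346·904 = 1003
b_78 = 346·1003 = 951
b_79 = 346·951 = 112
b_80 = 346·112 = 410
b_81 = 346·410 = 600
b_82 = 346·600 = 755
b_83 = 346·755 = 908
b_84 = 346·908 = 369
b_85 = 346·369 = 540
b_86 = 346·540 = 175
b_87 = 346·175 = 10
b_88 = 346·10 = 433
b_89 = 346·433 = 486
b_90 = 346·486 = 662
b_91 = 346·662 = 9
b_92 = 346·9 = 87
b_93 = 346·87 = 841

841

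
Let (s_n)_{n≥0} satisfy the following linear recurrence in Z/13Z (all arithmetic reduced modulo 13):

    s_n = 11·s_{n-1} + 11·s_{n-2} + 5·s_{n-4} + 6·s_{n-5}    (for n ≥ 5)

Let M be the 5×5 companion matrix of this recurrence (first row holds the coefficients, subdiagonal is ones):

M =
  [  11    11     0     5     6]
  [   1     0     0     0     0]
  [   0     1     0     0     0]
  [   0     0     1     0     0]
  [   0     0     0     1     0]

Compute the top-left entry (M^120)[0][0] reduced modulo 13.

3

(M^120)[0][0] is the top entry after applying M 120 times to the unit state (1, 0, 0, 0, 0). Equivalently it is h_{124} for the auxiliary sequence (h_n) obeying the same recurrence with h_4 = 1 and h_i = 0 for 0 ≤ i < 4:
h_5 = 11·1 + 11·0 + 0·0 + 5·0 + 6·0 = 11
h_6 = 11·11 + 11·1 + 0·0 + 5·0 + 6·0 = 2
h_7 = 11·2 + 11·11 + 0·1 + 5·0 + 6·0 = 0
h_8 = 11·0 + 11·2 + 0·11 + 5·1 + 6·0 = 1
h_9 = 11·1 + 11·0 + 0·2 + 5·11 + 6·1 = 7
h_10 = 11·7 + 11·1 + 0·0 + 5·2 + 6·11 = 8
Continuing the recurrence:
  h_11 = 8;  h_12 = 12;  h_13 = 1;  h_14 = 4;  h_15 = 0;  h_16 = 9
  h_17 = 7;  h_18 = 7;  h_19 = 9;  h_20 = 0;  h_21 = 6;  h_22 = 0
  h_23 = 10;  h_24 = 8;  h_25 = 7;  h_26 = 6;  h_27 = 11;  h_28 = 1
  h_29 = 7;  h_30 = 4;  h_31 = 4;  h_32 = 3;  h_33 = 1;  h_34 = 2
  h_35 = 12;  h_36 = 11;  h_37 = 3;  h_38 = 1;  h_39 = 12;  h_40 = 10
  h_41 = 11;  h_42 = 7;  h_43 = 4;  h_44 = 9;  h_45 = 11;  h_46 = 9
  h_47 = 9;  h_48 = 7;  h_49 = 12;  h_50 = 8;  h_51 = 7;  h_52 = 7
  h_53 = 9;  h_54 = 2;  h_55 = 9;  h_56 = 3;  h_57 = 11;  h_58 = 10
  h_59 = 2;  h_60 = 6;  h_61 = 5;  h_62 = 3;  h_63 = 2;  h_64 = 6
  h_65 = 6;  h_66 = 8;  h_67 = 0;  h_68 = 0;  h_69 = 1;  h_70 = 9
  h_71 = 2;  h_72 = 4;  h_73 = 6;  h_74 = 5;  h_75 = 3;  h_76 = 3
  h_77 = 3;  h_78 = 10;  h_79 = 6;  h_80 = 1;  h_81 = 6;  h_82 = 2
  h_83 = 9;  h_84 = 6;  h_85 = 6;  h_86 = 9;  h_87 = 1;  h_88 = 12
  h_89 = 1;  h_90 = 3;  h_91 = 12;  h_92 = 10;  h_93 = 7;  h_94 = 0
  h_95 = 12;  h_96 = 7;  h_97 = 5;  h_98 = 5;  h_99 = 1;  h_100 = 4
  h_101 = 5;  h_102 = 11;  h_103 = 3;  h_104 = 11;  h_105 = 8;  h_106 = 8
  h_107 = 10;  h_108 = 11;  h_109 = 12;  h_110 = 3;  h_111 = 3;  h_112 = 12
  h_113 = 5;  h_114 = 1;  h_115 = 8;  h_116 = 8;  h_117 = 0;  h_118 = 6
  h_119 = 8;  h_120 = 8;  h_121 = 3;  h_122 = 8
h_123 = 11·8 + 11·3 + 0·8 + 5·8 + 6·6 = 2
h_124 = 11·2 + 11·8 + 0·3 + 5·8 + 6·8 = 3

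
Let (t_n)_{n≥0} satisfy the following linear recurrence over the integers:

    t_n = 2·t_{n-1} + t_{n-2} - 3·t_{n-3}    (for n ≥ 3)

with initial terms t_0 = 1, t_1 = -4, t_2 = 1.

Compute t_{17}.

t_3 = 2·1 + 1·-4 + -3·1 = -5
t_4 = 2·-5 + 1·1 + -3·-4 = 3
t_5 = 2·3 + 1·-5 + -3·1 = -2
t_6 = 2·-2 + 1·3 + -3·-5 = 14
t_7 = 2·14 + 1·-2 + -3·3 = 17
t_8 = 2·17 + 1·14 + -3·-2 = 54
t_9 = 2·54 + 1·17 + -3·14 = 83
t_10 = 2·83 + 1·54 + -3·17 = 169
t_11 = 2·169 + 1·83 + -3·54 = 259
t_12 = 2·259 + 1·169 + -3·83 = 438
t_13 = 2·438 + 1·259 + -3·169 = 628
t_14 = 2·628 + 1·438 + -3·259 = 917
t_15 = 2·917 + 1·628 + -3·438 = 1148
t_16 = 2·1148 + 1·917 + -3·628 = 1329
t_17 = 2·1329 + 1·1148 + -3·917 = 1055

1055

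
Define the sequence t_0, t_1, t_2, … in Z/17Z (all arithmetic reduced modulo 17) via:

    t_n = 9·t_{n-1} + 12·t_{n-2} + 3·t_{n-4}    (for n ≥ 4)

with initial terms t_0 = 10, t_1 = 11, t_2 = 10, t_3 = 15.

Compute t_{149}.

8

t_4 = 9·15 + 12·10 + 0·11 + 3·10 = 13
t_5 = 9·13 + 12·15 + 0·10 + 3·11 = 7
t_6 = 9·7 + 12·13 + 0·15 + 3·10 = 11
t_7 = 9·11 + 12·7 + 0·13 + 3·15 = 7
t_8 = 9·7 + 12·11 + 0·7 + 3·13 = 13
t_9 = 9·13 + 12·7 + 0·11 + 3·7 = 1
Continuing the recurrence:
  t_10 = 11;  t_11 = 13;  t_12 = 16;  t_13 = 14;  t_14 = 11;  t_15 = 0
  t_16 = 10;  t_17 = 13;  t_18 = 15;  t_19 = 2;  t_20 = 7;  t_21 = 7
  t_22 = 5;  t_23 = 16;  t_24 = 4;  t_25 = 11;  t_26 = 9;  t_27 = 6
  t_28 = 4;  t_29 = 5;  t_30 = 1;  t_31 = 2;  t_32 = 8;  t_33 = 9
  t_34 = 10;  t_35 = 0;  t_36 = 8;  t_37 = 14;  t_38 = 14;  t_39 = 5
  t_40 = 16;  t_41 = 8;  t_42 = 0;  t_43 = 9;  t_44 = 10;  t_45 = 1
  t_46 = 10;  t_47 = 10;  t_48 = 2;  t_49 = 5;  t_50 = 14;  t_51 = 12
  t_52 = 10;  t_53 = 11;  t_54 = 6;  t_55 = 1;  t_56 = 9;  t_57 = 7
  t_58 = 2;  t_59 = 3;  t_60 = 10;  t_61 = 11;  t_62 = 4;  t_63 = 7
  t_64 = 5;  t_65 = 9;  t_66 = 0;  t_67 = 10;  t_68 = 3;  t_69 = 4
  t_70 = 4;  t_71 = 12;  t_72 = 12;  t_73 = 9;  t_74 = 16;  t_75 = 16
  t_76 = 15;  t_77 = 14;  t_78 = 14;  t_79 = 2;  t_80 = 10;  t_81 = 3
  t_82 = 2;  t_83 = 9;  t_84 = 16;  t_85 = 6;  t_86 = 14;  t_87 = 4
  t_88 = 14;  t_89 = 5;  t_90 = 0;  t_91 = 4;  t_92 = 10;  t_93 = 0
  t_94 = 1;  t_95 = 4;  t_96 = 10;  t_97 = 2;  t_98 = 5;  t_99 = 13
  t_100 = 3;  t_101 = 2;  t_102 = 1;  t_103 = 4;  t_104 = 6;  t_105 = 6
  t_106 = 10;  t_107 = 4;  t_108 = 4;  t_109 = 0;  t_110 = 10;  t_111 = 0
  t_112 = 13;  t_113 = 15;  t_114 = 15;  t_115 = 9;  t_116 = 11;  t_117 = 14
  t_118 = 14;  t_119 = 15;  t_120 = 13;  t_121 = 16;  t_122 = 2;  t_123 = 0
  t_124 = 12;  t_125 = 3;  t_126 = 7;  t_127 = 14;  t_128 = 8;  t_129 = 11
  t_130 = 12;  t_131 = 10;  t_132 = 3;  t_133 = 10;  t_134 = 9;  t_135 = 10
  t_136 = 3;  t_137 = 7;  t_138 = 7;  t_139 = 7;  t_140 = 3;  t_141 = 13
  t_142 = 4;  t_143 = 9;  t_144 = 2;  t_145 = 12;  t_146 = 8;  t_147 = 5
t_148 = 9·5 + 12·8 + 0·12 + 3·2 = 11
t_149 = 9·11 + 12·5 + 0·8 + 3·12 = 8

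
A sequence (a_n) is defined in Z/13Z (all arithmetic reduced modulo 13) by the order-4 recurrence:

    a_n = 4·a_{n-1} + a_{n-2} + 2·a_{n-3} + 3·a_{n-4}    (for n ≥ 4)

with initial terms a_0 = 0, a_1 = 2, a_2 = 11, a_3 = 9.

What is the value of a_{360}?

10

a_4 = 4·9 + 1·11 + 2·2 + 3·0 = 12
a_5 = 4·12 + 1·9 + 2·11 + 3·2 = 7
a_6 = 4·7 + 1·12 + 2·9 + 3·11 = 0
a_7 = 4·0 + 1·7 + 2·12 + 3·9 = 6
a_8 = 4·6 + 1·0 + 2·7 + 3·12 = 9
a_9 = 4·9 + 1·6 + 2·0 + 3·7 = 11
Continuing the recurrence:
  a_10 = 0;  a_11 = 8;  a_12 = 3;  a_13 = 1;  a_14 = 10;  a_15 = 6
  a_16 = 6;  a_17 = 1;  a_18 = 0;  a_19 = 5;  a_20 = 1;  a_21 = 12
  a_22 = 7;  a_23 = 5;  a_24 = 2;  a_25 = 11;  a_26 = 12;  a_27 = 0
  a_28 = 1;  a_29 = 9;  a_30 = 8;  a_31 = 4;  a_32 = 6;  a_33 = 6
  a_34 = 10;  a_35 = 5;  a_36 = 8;  a_37 = 10;  a_38 = 10;  a_39 = 3
  a_40 = 1;  a_41 = 5;  a_42 = 5;  a_43 = 10;  a_44 = 6;  a_45 = 7
  a_46 = 4;  a_47 = 0;  a_48 = 10;  a_49 = 4;  a_50 = 12;  a_51 = 7
  a_52 = 0;  a_53 = 4;  a_54 = 1;  a_55 = 3;  a_56 = 8;  a_57 = 10
  a_58 = 5;  a_59 = 3;  a_60 = 9;  a_61 = 1;  a_62 = 8;  a_63 = 8
  a_64 = 4;  a_65 = 4;  a_66 = 8;  a_67 = 3;  a_68 = 1;  a_69 = 9
  a_70 = 2;  a_71 = 2;  a_72 = 5;  a_73 = 1;  a_74 = 6;  a_75 = 2
  a_76 = 5;  a_77 = 11;  a_78 = 6;  a_79 = 12;  a_80 = 0;  a_81 = 5
  a_82 = 10;  a_83 = 3;  a_84 = 6;  a_85 = 10;  a_86 = 4;  a_87 = 8
  a_88 = 9;  a_89 = 4;  a_90 = 1;  a_91 = 11;  a_92 = 2;  a_93 = 7
  a_94 = 3;  a_95 = 4;  a_96 = 0;  a_97 = 5;  a_98 = 11;  a_99 = 9
  a_100 = 5;  a_101 = 1;  a_102 = 8;  a_103 = 5;  a_104 = 6;  a_105 = 9
  a_106 = 11;  a_107 = 2;  a_108 = 3;  a_109 = 11;  a_110 = 6;  a_111 = 8
  a_112 = 4;  a_113 = 4;  a_114 = 2;  a_115 = 5;  a_116 = 3;  a_117 = 7
  a_118 = 8;  a_119 = 8;  a_120 = 11;  a_121 = 11;  a_122 = 4;  a_123 = 8
  a_124 = 0;  a_125 = 10;  a_126 = 3;  a_127 = 7;  a_128 = 12;  a_129 = 0
  a_130 = 9;  a_131 = 3;  a_132 = 5;  a_133 = 2;  a_134 = 7;  a_135 = 10
  a_136 = 1;  a_137 = 8;  a_138 = 9;  a_139 = 11;  a_140 = 7;  a_141 = 3
  a_142 = 3;  a_143 = 10;  a_144 = 5;  a_145 = 6;  a_146 = 6;  a_147 = 5
  a_148 = 1;  a_149 = 0;  a_150 = 3;  a_151 = 3;  a_152 = 5;  a_153 = 3
  a_154 = 6;  a_155 = 7;  a_156 = 3;  a_157 = 1;  a_158 = 0;  a_159 = 2
  a_160 = 6;  a_161 = 3;  a_162 = 9;  a_163 = 5;  a_164 = 1;  a_165 = 10
  a_166 = 0;  a_167 = 1;  a_168 = 1;  a_169 = 9;  a_170 = 0;  a_171 = 1
  a_172 = 12;  a_173 = 11;  a_174 = 6;  a_175 = 10;  a_176 = 0;  a_177 = 3
  a_178 = 11;  a_179 = 12;  a_180 = 0;  a_181 = 4;  a_182 = 8;  a_183 = 7
  a_184 = 5;  a_185 = 3;  a_186 = 3;  a_187 = 7;  a_188 = 0;  a_189 = 9
  a_190 = 7;  a_191 = 6;  a_192 = 10;  a_193 = 9;  a_194 = 1;  a_195 = 12
  a_196 = 6;  a_197 = 0;  a_198 = 7;  a_199 = 11;  a_200 = 4;  a_201 = 2
  a_202 = 3;  a_203 = 3;  a_204 = 5;  a_205 = 9;  a_206 = 4;  a_207 = 5
  a_208 = 5;  a_209 = 8;  a_210 = 7;  a_211 = 9;  a_212 = 9;  a_213 = 5
  a_214 = 3;  a_215 = 10;  a_216 = 2;  a_217 = 0;  a_218 = 5;  a_219 = 2
  a_220 = 6;  a_221 = 10;  a_222 = 0;  a_223 = 2;  a_224 = 7;  a_225 = 8
  a_226 = 4;  a_227 = 5;  a_228 = 9;  a_229 = 8;  a_230 = 11;  a_231 = 7
  a_232 = 4;  a_233 = 4;  a_234 = 2;  a_235 = 2;  a_236 = 4;  a_237 = 8
  a_238 = 7;  a_239 = 11;  a_240 = 1;  a_241 = 1;  a_242 = 9;  a_243 = 7
  a_244 = 3;  a_245 = 1;  a_246 = 9;  a_247 = 12;  a_248 = 3;  a_249 = 6
  a_250 = 0;  a_251 = 9;  a_252 = 5;  a_253 = 8;  a_254 = 3;  a_255 = 5
  a_256 = 2;  a_257 = 4;  a_258 = 11;  a_259 = 2;  a_260 = 7;  a_261 = 12
  a_262 = 1;  a_263 = 10;  a_264 = 8;  a_265 = 2;  a_266 = 0;  a_267 = 9
  a_268 = 12;  a_269 = 11;  a_270 = 9;  a_271 = 7;  a_272 = 4;  a_273 = 9
  a_274 = 3;  a_275 = 11;  a_276 = 12;  a_277 = 1;  a_278 = 8;  a_279 = 12
  a_280 = 3;  a_281 = 4;  a_282 = 2;  a_283 = 2;  a_284 = 1;  a_285 = 9
  a_286 = 8;  a_287 = 10;  a_288 = 4;  a_289 = 4;  a_290 = 12;  a_291 = 12
  a_292 = 2;  a_293 = 4;  a_294 = 0;  a_295 = 5;  a_296 = 8;  a_297 = 10
  a_298 = 6;  a_299 = 0;  a_300 = 11;  a_301 = 8;  a_302 = 9;  a_303 = 1
  a_304 = 10;  a_305 = 5;  a_306 = 7;  a_307 = 4;  a_308 = 11;  a_309 = 12
  a_310 = 10;  a_311 = 8;  a_312 = 8;  a_313 = 5;  a_314 = 9;  a_315 = 3
  a_316 = 3;  a_317 = 9;  a_318 = 7;  a_319 = 0;  a_320 = 8;  a_321 = 8
  a_322 = 9;  a_323 = 8;  a_324 = 3;  a_325 = 10;  a_326 = 8;  a_327 = 7
  a_328 = 0;  a_329 = 1;  a_330 = 3;  a_331 = 8;  a_332 = 11;  a_333 = 9
  a_334 = 7;  a_335 = 5;  a_336 = 0;  a_337 = 7;  a_338 = 7;  a_339 = 11
  a_340 = 0;  a_341 = 7;  a_342 = 6;  a_343 = 12;  a_344 = 3;  a_345 = 5
  a_346 = 0;  a_347 = 8;  a_348 = 12;  a_349 = 6;  a_350 = 0;  a_351 = 2
  a_352 = 4;  a_353 = 10;  a_354 = 9;  a_355 = 8;  a_356 = 8;  a_357 = 10
  a_358 = 0
a_359 = 4·0 + 1·10 + 2·8 + 3·8 = 11
a_360 = 4·11 + 1·0 + 2·10 + 3·8 = 10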